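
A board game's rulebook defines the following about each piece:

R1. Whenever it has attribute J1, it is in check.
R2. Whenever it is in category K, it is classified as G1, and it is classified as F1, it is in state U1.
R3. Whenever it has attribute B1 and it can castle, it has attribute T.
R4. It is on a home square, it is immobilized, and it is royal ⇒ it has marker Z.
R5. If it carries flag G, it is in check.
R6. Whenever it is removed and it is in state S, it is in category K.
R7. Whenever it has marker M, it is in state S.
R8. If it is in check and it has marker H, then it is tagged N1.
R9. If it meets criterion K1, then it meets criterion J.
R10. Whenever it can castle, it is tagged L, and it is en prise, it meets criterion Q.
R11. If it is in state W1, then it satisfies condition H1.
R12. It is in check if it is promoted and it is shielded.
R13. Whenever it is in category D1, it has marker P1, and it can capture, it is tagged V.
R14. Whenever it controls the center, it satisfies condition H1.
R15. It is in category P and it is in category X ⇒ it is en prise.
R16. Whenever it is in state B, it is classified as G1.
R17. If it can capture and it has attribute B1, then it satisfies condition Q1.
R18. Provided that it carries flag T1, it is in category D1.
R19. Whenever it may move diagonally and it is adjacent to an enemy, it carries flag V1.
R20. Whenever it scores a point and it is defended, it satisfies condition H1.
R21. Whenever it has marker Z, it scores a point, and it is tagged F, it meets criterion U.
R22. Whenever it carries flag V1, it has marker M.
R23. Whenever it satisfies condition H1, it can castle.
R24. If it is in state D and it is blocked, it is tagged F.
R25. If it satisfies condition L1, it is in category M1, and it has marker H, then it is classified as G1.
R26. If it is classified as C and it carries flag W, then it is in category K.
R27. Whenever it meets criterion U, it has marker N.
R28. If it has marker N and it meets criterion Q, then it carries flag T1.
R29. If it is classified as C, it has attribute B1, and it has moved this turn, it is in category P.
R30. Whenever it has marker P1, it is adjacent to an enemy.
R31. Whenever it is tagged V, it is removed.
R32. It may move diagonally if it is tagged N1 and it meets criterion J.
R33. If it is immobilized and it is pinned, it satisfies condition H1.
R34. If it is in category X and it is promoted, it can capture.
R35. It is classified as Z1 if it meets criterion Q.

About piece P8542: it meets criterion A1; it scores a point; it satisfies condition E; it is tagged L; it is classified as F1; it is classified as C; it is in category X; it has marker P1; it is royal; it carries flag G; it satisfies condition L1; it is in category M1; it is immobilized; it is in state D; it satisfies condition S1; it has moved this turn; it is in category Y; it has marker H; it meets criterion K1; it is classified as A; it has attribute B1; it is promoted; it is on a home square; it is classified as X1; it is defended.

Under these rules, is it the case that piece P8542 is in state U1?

No

Forward chaining from the given facts derives: has marker Z, is in check, is tagged N1, meets criterion J, satisfies condition H1, can castle, is classified as G1, is in category P, is adjacent to an enemy, may move diagonally, can capture, has attribute T, is en prise, satisfies condition Q1, carries flag V1, has marker M, is in state S, meets criterion Q, is classified as Z1.
The only rule concluding "it is in state U1" is R2, which needs "it is in category K"; that is never established.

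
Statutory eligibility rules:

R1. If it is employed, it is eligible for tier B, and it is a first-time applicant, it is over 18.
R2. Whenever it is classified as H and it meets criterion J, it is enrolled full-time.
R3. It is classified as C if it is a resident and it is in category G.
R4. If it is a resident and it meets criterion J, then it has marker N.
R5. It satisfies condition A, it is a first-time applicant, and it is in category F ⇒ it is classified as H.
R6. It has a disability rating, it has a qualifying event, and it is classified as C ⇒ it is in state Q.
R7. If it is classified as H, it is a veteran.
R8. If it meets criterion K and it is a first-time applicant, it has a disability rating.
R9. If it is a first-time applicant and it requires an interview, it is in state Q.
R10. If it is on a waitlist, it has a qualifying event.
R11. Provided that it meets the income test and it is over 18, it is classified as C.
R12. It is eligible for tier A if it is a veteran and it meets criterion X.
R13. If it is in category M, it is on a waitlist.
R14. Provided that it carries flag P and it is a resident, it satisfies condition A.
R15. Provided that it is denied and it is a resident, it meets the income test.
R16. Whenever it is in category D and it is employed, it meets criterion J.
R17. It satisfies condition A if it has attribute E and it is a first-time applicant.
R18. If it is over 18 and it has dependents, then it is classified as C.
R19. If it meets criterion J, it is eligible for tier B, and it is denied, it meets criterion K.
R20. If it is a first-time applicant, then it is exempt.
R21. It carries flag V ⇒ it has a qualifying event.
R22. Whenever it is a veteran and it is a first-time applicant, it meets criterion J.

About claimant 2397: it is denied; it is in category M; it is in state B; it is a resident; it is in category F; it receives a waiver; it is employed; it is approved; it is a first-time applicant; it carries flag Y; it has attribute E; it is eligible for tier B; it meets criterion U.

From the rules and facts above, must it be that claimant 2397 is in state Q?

Yes

By R1 (it is employed, it is eligible for tier B, it is a first-time applicant): it is over 18.
By R13 (it is in category M): it is on a waitlist.
By R15 (it is denied, it is a resident): it meets the income test.
By R17 (it has attribute E, it is a first-time applicant): it satisfies condition A.
By R5 (it satisfies condition A, it is a first-time applicant, it is in category F): it is classified as H.
By R7 (it is classified as H): it is a veteran.
By R10 (it is on a waitlist): it has a qualifying event.
By R11 (it meets the income test, it is over 18): it is classified as C.
By R22 (it is a veteran, it is a first-time applicant): it meets criterion J.
By R19 (it meets criterion J, it is eligible for tier B, it is denied): it meets criterion K.
By R8 (it meets criterion K, it is a first-time applicant): it has a disability rating.
By R6 (it has a disability rating, it has a qualifying event, it is classified as C): it is in state Q.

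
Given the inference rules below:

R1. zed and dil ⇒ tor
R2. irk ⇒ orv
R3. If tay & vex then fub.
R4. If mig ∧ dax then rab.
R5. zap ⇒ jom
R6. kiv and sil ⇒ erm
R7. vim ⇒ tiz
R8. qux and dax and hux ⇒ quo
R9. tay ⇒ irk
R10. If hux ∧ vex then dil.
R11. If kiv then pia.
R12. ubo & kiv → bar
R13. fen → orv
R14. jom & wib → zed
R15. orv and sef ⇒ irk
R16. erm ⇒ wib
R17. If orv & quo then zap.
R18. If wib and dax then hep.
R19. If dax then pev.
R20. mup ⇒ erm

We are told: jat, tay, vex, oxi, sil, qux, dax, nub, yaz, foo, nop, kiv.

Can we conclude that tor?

No

Forward chaining from the given facts derives: fub, erm, irk, pia, wib, hep, pev, orv.
The only rule concluding tor is R1, which needs zed; that is never established.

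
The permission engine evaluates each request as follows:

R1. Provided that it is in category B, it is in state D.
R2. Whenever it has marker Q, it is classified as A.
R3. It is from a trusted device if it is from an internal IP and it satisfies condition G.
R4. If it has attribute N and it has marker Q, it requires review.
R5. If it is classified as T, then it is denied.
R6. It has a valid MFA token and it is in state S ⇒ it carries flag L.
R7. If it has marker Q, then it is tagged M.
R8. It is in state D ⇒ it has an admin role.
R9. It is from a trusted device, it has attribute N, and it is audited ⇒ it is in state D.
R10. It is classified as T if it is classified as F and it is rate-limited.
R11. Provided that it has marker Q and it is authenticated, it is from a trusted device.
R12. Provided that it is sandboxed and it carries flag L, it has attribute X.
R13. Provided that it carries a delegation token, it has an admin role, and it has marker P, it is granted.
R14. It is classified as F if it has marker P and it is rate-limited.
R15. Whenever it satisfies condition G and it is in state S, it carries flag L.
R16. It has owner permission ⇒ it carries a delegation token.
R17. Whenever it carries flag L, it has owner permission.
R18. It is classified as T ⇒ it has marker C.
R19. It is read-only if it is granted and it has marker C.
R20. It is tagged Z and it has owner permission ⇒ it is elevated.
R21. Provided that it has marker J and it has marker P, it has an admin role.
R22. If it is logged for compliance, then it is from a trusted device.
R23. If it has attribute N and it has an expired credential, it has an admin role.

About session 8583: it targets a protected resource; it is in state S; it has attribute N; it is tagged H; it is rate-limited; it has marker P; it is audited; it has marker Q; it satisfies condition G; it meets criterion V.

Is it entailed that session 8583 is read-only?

Forward chaining from the given facts derives: is classified as A, requires review, is tagged M, is classified as F, carries flag L, has owner permission, is classified as T, carries a delegation token, has marker C, is denied.
The only rule concluding "it is read-only" is R19, which needs "it is granted"; that is never established.

No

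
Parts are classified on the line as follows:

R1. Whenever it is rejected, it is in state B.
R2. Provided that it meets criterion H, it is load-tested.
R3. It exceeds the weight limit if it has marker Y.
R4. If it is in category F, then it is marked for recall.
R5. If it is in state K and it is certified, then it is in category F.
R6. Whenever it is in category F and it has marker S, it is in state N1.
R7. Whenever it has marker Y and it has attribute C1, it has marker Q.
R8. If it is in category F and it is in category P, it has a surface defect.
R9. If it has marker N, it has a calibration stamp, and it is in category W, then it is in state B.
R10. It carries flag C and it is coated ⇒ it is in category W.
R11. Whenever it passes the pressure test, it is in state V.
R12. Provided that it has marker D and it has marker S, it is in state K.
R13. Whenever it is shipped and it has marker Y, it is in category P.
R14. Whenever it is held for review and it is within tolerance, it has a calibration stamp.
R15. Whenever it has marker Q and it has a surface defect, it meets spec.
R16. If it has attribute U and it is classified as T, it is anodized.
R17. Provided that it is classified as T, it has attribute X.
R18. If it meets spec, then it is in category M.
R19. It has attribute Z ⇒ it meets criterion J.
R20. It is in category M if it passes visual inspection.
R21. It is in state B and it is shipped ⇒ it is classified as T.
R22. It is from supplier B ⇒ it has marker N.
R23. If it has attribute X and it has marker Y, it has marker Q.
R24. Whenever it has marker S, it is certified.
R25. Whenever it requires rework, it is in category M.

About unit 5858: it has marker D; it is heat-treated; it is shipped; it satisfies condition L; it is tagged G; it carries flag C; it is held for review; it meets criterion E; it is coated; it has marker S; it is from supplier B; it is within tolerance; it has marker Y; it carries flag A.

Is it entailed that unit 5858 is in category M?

By R10 (it carries flag C, it is coated): it is in category W.
By R12 (it has marker D, it has marker S): it is in state K.
By R13 (it is shipped, it has marker Y): it is in category P.
By R14 (it is held for review, it is within tolerance): it has a calibration stamp.
By R22 (it is from supplier B): it has marker N.
By R24 (it has marker S): it is certified.
By R5 (it is in state K, it is certified): it is in category F.
By R8 (it is in category F, it is in category P): it has a surface defect.
By R9 (it has marker N, it has a calibration stamp, it is in category W): it is in state B.
By R21 (it is in state B, it is shipped): it is classified as T.
By R17 (it is classified as T): it has attribute X.
By R23 (it has attribute X, it has marker Y): it has marker Q.
By R15 (it has marker Q, it has a surface defect): it meets spec.
By R18 (it meets spec): it is in category M.

Yes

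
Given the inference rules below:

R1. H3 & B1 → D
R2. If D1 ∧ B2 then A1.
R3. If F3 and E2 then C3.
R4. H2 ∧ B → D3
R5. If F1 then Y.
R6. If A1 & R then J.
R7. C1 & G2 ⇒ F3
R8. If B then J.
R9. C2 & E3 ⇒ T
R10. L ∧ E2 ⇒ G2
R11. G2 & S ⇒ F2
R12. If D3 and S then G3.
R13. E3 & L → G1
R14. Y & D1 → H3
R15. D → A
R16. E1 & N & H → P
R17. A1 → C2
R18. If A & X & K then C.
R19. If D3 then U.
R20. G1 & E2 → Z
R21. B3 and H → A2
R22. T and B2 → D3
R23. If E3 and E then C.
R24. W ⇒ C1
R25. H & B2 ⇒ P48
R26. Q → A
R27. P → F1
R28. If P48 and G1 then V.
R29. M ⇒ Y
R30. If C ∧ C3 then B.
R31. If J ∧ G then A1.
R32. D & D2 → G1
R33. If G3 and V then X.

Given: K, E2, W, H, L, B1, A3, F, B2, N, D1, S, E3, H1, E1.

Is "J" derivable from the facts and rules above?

A1  (by R2: D1, B2)
G2  (by R10: L, E2)
G1  (by R13: E3, L)
P  (by R16: E1, N, H)
C2  (by R17: A1)
C1  (by R24: W)
P48  (by R25: H, B2)
F1  (by R27: P)
V  (by R28: P48, G1)
Y  (by R5: F1)
F3  (by R7: C1, G2)
T  (by R9: C2, E3)
H3  (by R14: Y, D1)
D3  (by R22: T, B2)
D  (by R1: H3, B1)
C3  (by R3: F3, E2)
G3  (by R12: D3, S)
A  (by R15: D)
X  (by R33: G3, V)
C  (by R18: A, X, K)
B  (by R30: C, C3)
J  (by R8: B)

Yes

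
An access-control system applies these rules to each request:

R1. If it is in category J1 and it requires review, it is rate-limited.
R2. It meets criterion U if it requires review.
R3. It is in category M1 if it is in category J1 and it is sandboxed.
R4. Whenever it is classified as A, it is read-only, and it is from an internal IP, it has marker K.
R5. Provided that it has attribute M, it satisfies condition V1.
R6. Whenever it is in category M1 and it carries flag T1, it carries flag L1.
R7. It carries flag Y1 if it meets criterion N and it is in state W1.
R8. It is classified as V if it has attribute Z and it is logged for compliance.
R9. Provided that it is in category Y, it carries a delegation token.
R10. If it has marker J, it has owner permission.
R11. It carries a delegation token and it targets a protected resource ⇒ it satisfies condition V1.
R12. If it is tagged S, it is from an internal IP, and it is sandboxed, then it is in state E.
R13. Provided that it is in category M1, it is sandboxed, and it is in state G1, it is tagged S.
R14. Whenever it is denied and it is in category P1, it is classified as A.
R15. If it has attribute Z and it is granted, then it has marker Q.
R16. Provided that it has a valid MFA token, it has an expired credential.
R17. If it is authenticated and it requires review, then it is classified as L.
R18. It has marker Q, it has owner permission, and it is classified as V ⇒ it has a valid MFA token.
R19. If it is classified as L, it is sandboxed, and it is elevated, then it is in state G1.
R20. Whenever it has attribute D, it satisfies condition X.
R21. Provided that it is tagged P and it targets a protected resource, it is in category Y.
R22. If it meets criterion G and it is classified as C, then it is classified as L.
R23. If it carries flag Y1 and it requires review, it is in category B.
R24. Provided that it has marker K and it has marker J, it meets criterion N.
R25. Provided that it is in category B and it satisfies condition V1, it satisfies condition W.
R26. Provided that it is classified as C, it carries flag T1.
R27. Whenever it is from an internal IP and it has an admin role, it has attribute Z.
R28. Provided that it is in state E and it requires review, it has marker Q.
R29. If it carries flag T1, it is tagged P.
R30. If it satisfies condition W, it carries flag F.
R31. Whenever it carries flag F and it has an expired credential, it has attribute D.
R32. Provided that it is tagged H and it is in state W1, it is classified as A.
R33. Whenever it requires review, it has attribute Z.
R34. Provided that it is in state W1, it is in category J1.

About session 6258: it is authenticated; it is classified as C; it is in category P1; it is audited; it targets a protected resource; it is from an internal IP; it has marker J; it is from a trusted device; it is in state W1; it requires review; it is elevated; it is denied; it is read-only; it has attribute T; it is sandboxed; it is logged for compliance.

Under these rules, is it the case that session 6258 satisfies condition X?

By R10 (it has marker J): it has owner permission.
By R14 (it is denied, it is in category P1): it is classified as A.
By R17 (it is authenticated, it requires review): it is classified as L.
By R19 (it is classified as L, it is sandboxed, it is elevated): it is in state G1.
By R26 (it is classified as C): it carries flag T1.
By R29 (it carries flag T1): it is tagged P.
By R33 (it requires review): it has attribute Z.
By R34 (it is in state W1): it is in category J1.
By R3 (it is in category J1, it is sandboxed): it is in category M1.
By R4 (it is classified as A, it is read-only, it is from an internal IP): it has marker K.
By R8 (it has attribute Z, it is logged for compliance): it is classified as V.
By R13 (it is in category M1, it is sandboxed, it is in state G1): it is tagged S.
By R21 (it is tagged P, it targets a protected resource): it is in category Y.
By R24 (it has marker K, it has marker J): it meets criterion N.
By R7 (it meets criterion N, it is in state W1): it carries flag Y1.
By R9 (it is in category Y): it carries a delegation token.
By R11 (it carries a delegation token, it targets a protected resource): it satisfies condition V1.
By R12 (it is tagged S, it is from an internal IP, it is sandboxed): it is in state E.
By R23 (it carries flag Y1, it requires review): it is in category B.
By R25 (it is in category B, it satisfies condition V1): it satisfies condition W.
By R28 (it is in state E, it requires review): it has marker Q.
By R30 (it satisfies condition W): it carries flag F.
By R18 (it has marker Q, it has owner permission, it is classified as V): it has a valid MFA token.
By R16 (it has a valid MFA token): it has an expired credential.
By R31 (it carries flag F, it has an expired credential): it has attribute D.
By R20 (it has attribute D): it satisfies condition X.

Yes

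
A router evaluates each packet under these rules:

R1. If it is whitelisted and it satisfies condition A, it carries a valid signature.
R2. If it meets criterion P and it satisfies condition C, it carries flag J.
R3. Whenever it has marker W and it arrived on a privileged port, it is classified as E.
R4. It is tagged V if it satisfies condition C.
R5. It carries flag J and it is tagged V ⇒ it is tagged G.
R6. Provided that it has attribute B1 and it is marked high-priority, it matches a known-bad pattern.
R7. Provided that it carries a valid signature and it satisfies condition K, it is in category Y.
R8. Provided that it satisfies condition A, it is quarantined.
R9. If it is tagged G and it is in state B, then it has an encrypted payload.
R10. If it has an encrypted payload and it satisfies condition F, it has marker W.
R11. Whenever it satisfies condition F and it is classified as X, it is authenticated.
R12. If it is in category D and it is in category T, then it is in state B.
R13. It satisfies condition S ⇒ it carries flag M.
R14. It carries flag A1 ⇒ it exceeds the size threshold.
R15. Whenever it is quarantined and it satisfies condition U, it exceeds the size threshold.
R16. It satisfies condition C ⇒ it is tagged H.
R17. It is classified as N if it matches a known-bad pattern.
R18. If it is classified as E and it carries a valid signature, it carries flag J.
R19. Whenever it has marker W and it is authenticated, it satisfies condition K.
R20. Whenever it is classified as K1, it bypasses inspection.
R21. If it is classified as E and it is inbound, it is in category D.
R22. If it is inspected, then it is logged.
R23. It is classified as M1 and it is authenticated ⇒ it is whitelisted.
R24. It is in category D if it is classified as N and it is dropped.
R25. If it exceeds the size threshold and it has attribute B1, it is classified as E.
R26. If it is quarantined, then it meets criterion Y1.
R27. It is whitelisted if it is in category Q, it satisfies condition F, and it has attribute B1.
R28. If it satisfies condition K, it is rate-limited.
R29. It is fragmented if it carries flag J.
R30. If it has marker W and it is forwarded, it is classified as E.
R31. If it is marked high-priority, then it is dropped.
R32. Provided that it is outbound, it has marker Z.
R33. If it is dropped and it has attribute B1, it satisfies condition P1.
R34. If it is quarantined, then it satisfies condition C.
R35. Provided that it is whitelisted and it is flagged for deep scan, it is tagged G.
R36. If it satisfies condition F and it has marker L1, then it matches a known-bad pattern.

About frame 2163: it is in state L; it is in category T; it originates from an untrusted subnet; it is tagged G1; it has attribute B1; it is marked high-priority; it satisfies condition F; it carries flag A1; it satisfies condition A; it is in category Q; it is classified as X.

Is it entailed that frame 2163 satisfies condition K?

Yes

By R6 (it has attribute B1, it is marked high-priority): it matches a known-bad pattern.
By R8 (it satisfies condition A): it is quarantined.
By R11 (it satisfies condition F, it is classified as X): it is authenticated.
By R14 (it carries flag A1): it exceeds the size threshold.
By R17 (it matches a known-bad pattern): it is classified as N.
By R25 (it exceeds the size threshold, it has attribute B1): it is classified as E.
By R27 (it is in category Q, it satisfies condition F, it has attribute B1): it is whitelisted.
By R31 (it is marked high-priority): it is dropped.
By R34 (it is quarantined): it satisfies condition C.
By R1 (it is whitelisted, it satisfies condition A): it carries a valid signature.
By R4 (it satisfies condition C): it is tagged V.
By R18 (it is classified as E, it carries a valid signature): it carries flag J.
By R24 (it is classified as N, it is dropped): it is in category D.
By R5 (it carries flag J, it is tagged V): it is tagged G.
By R12 (it is in category D, it is in category T): it is in state B.
By R9 (it is tagged G, it is in state B): it has an encrypted payload.
By R10 (it has an encrypted payload, it satisfies condition F): it has marker W.
By R19 (it has marker W, it is authenticated): it satisfies condition K.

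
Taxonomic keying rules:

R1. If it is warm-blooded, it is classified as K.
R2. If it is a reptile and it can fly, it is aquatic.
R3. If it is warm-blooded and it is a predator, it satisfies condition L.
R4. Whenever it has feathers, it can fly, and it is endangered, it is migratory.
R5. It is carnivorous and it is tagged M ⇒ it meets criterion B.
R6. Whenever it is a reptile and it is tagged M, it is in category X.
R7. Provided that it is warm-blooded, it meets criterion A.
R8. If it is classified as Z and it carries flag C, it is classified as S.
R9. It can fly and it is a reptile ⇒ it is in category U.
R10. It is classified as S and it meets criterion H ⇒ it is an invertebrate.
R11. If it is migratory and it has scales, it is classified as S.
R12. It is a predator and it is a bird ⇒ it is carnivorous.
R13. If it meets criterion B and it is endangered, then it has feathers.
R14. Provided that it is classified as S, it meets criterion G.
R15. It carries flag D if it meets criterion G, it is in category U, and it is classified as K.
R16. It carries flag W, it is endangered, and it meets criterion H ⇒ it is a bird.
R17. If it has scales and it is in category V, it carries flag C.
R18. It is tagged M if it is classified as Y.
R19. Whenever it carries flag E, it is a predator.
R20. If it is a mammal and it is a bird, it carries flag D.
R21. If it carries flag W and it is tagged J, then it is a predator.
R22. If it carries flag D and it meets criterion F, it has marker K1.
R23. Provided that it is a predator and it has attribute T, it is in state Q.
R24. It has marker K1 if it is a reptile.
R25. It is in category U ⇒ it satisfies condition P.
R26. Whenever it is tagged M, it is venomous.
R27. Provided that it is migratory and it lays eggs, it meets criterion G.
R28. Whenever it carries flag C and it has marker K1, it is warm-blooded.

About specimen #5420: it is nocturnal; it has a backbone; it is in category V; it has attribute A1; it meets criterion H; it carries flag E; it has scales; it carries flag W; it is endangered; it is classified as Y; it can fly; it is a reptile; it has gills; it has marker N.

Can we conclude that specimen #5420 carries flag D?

Yes

By R9 (it can fly, it is a reptile): it is in category U.
By R16 (it carries flag W, it is endangered, it meets criterion H): it is a bird.
By R17 (it has scales, it is in category V): it carries flag C.
By R18 (it is classified as Y): it is tagged M.
By R19 (it carries flag E): it is a predator.
By R24 (it is a reptile): it has marker K1.
By R28 (it carries flag C, it has marker K1): it is warm-blooded.
By R1 (it is warm-blooded): it is classified as K.
By R12 (it is a predator, it is a bird): it is carnivorous.
By R5 (it is carnivorous, it is tagged M): it meets criterion B.
By R13 (it meets criterion B, it is endangered): it has feathers.
By R4 (it has feathers, it can fly, it is endangered): it is migratory.
By R11 (it is migratory, it has scales): it is classified as S.
By R14 (it is classified as S): it meets criterion G.
By R15 (it meets criterion G, it is in category U, it is classified as K): it carries flag D.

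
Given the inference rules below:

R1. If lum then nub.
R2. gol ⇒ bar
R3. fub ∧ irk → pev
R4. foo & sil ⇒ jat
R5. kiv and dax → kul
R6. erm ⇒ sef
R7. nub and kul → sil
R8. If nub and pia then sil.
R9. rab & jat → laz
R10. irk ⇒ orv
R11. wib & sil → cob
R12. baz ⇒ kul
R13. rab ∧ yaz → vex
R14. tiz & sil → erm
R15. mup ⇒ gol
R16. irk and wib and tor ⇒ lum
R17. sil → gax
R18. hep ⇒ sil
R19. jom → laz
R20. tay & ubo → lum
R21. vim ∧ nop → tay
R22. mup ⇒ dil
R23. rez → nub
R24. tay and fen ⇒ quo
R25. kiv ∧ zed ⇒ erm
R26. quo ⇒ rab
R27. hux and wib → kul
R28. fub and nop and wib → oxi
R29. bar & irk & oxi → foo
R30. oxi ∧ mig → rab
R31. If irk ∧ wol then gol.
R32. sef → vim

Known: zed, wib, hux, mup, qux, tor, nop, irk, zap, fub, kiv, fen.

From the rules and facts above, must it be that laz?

Yes

gol  (by R15: mup)
lum  (by R16: irk, wib, tor)
erm  (by R25: kiv, zed)
kul  (by R27: hux, wib)
oxi  (by R28: fub, nop, wib)
nub  (by R1: lum)
bar  (by R2: gol)
sef  (by R6: erm)
sil  (by R7: nub, kul)
foo  (by R29: bar, irk, oxi)
vim  (by R32: sef)
jat  (by R4: foo, sil)
tay  (by R21: vim, nop)
quo  (by R24: tay, fen)
rab  (by R26: quo)
laz  (by R9: rab, jat)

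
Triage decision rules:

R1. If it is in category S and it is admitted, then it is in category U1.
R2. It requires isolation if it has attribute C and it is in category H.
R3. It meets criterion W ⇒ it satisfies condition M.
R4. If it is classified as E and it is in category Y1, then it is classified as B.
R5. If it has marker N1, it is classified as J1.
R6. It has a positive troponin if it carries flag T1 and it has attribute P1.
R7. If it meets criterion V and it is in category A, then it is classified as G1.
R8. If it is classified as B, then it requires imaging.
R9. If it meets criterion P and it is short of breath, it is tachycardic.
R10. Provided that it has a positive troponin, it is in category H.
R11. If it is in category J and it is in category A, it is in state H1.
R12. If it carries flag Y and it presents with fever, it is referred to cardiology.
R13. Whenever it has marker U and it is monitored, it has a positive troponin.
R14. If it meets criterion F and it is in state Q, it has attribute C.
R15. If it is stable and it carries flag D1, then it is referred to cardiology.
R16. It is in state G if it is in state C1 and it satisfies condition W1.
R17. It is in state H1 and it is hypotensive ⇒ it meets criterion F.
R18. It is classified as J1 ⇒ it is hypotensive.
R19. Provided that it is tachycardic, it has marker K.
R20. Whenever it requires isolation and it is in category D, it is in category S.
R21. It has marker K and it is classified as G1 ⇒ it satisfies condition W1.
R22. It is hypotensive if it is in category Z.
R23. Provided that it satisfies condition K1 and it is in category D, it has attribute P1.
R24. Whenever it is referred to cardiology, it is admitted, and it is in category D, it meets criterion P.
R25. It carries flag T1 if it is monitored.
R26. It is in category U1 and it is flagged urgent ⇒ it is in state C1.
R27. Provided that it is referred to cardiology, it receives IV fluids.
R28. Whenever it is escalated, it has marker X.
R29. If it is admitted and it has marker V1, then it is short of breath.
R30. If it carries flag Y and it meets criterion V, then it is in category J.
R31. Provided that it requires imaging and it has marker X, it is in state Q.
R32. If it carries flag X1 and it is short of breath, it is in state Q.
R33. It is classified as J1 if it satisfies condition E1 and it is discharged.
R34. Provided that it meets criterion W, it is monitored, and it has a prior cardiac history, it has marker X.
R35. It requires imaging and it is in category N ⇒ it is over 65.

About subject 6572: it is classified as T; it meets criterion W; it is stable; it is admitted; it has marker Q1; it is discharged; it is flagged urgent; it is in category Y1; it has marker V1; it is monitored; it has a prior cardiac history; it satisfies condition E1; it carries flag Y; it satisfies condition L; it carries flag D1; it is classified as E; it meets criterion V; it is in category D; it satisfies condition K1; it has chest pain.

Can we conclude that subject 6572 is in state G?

No

Forward chaining from the given facts derives: satisfies condition M, is classified as B, requires imaging, is referred to cardiology, has attribute P1, meets criterion P, carries flag T1, receives IV fluids, is short of breath, is in category J, is classified as J1, has marker X, has a positive troponin, is tachycardic, is in category H, is hypotensive, has marker K, is in state Q.
The only rule concluding "it is in state G" is R16, which needs "it is in state C1"; that is never established.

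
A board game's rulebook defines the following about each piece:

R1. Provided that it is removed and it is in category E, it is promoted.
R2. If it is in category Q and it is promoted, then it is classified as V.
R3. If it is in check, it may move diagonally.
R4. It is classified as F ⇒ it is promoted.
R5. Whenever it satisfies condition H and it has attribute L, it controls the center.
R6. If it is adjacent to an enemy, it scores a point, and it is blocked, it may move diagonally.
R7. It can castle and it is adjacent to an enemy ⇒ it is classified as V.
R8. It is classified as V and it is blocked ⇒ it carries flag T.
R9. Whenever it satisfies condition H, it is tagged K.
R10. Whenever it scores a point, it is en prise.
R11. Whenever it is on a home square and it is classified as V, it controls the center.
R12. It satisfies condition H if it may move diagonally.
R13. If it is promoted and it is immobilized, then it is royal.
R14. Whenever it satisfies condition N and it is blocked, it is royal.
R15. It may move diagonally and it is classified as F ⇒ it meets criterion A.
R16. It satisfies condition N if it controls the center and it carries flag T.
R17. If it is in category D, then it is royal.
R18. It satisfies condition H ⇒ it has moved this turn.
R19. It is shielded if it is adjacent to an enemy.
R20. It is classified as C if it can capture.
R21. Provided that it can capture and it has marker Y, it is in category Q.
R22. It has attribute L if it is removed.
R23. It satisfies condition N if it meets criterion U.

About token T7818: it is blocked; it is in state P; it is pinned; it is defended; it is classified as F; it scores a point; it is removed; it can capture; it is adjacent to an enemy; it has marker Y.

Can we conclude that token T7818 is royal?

Yes

By R4 (it is classified as F): it is promoted.
By R6 (it is adjacent to an enemy, it scores a point, it is blocked): it may move diagonally.
By R12 (it may move diagonally): it satisfies condition H.
By R21 (it can capture, it has marker Y): it is in category Q.
By R22 (it is removed): it has attribute L.
By R2 (it is in category Q, it is promoted): it is classified as V.
By R5 (it satisfies condition H, it has attribute L): it controls the center.
By R8 (it is classified as V, it is blocked): it carries flag T.
By R16 (it controls the center, it carries flag T): it satisfies condition N.
By R14 (it satisfies condition N, it is blocked): it is royal.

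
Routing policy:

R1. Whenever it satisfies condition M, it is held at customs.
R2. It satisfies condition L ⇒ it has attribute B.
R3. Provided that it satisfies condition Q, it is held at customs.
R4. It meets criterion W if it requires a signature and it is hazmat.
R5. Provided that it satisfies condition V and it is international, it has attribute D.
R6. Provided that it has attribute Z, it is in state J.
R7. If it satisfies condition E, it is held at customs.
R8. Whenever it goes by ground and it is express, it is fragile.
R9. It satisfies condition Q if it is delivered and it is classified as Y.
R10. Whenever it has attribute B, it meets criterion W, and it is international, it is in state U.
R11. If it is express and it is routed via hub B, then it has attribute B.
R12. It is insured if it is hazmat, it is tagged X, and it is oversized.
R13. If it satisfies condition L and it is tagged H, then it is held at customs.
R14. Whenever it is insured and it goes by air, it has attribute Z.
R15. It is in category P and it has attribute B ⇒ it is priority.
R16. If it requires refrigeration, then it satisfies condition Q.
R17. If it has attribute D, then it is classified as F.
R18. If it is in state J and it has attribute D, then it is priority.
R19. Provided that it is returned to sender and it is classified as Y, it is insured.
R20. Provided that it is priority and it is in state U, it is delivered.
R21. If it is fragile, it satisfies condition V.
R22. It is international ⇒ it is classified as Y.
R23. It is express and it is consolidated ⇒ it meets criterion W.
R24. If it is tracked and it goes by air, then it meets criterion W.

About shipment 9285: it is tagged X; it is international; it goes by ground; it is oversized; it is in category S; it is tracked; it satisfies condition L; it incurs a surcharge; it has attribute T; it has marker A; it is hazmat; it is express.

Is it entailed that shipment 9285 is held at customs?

No

Forward chaining from the given facts derives: has attribute B, is fragile, is insured, satisfies condition V, is classified as Y, has attribute D, is classified as F.
Rules concluding "it is held at customs": R1 needs "it satisfies condition M"; R3 needs "it satisfies condition Q"; R7 needs "it satisfies condition E"; R13 needs "it is tagged H" — none of these are established.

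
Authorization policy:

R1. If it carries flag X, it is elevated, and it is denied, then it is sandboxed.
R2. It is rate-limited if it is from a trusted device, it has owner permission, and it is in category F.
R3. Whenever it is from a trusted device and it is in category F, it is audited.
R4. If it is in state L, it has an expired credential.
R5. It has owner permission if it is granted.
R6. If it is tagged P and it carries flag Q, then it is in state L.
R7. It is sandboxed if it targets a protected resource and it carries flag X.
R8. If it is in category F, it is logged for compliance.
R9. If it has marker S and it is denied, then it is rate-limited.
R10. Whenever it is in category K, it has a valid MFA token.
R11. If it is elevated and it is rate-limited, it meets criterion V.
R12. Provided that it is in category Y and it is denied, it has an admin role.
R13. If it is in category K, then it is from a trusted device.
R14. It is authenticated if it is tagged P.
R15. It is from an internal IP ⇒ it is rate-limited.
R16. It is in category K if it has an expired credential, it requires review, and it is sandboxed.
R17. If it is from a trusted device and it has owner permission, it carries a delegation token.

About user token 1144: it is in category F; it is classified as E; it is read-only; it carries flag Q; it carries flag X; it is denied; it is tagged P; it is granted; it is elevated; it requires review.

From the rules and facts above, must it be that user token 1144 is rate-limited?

Yes

By R1 (it carries flag X, it is elevated, it is denied): it is sandboxed.
By R5 (it is granted): it has owner permission.
By R6 (it is tagged P, it carries flag Q): it is in state L.
By R4 (it is in state L): it has an expired credential.
By R16 (it has an expired credential, it requires review, it is sandboxed): it is in category K.
By R13 (it is in category K): it is from a trusted device.
By R2 (it is from a trusted device, it has owner permission, it is in category F): it is rate-limited.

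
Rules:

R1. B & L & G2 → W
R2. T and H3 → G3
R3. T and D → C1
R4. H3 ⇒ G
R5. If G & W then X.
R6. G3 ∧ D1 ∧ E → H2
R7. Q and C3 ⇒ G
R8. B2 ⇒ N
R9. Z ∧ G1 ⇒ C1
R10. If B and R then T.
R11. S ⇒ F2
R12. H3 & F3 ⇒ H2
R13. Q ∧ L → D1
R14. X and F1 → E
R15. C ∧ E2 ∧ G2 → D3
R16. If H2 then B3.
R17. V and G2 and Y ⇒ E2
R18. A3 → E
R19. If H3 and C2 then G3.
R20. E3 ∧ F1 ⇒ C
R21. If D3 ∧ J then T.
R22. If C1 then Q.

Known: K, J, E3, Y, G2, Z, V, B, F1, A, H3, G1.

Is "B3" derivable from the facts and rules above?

Forward chaining from the given facts derives: G, C1, E2, C, Q, D3, T, G3.
The only rule concluding B3 is R16, which needs H2; that is never established.

No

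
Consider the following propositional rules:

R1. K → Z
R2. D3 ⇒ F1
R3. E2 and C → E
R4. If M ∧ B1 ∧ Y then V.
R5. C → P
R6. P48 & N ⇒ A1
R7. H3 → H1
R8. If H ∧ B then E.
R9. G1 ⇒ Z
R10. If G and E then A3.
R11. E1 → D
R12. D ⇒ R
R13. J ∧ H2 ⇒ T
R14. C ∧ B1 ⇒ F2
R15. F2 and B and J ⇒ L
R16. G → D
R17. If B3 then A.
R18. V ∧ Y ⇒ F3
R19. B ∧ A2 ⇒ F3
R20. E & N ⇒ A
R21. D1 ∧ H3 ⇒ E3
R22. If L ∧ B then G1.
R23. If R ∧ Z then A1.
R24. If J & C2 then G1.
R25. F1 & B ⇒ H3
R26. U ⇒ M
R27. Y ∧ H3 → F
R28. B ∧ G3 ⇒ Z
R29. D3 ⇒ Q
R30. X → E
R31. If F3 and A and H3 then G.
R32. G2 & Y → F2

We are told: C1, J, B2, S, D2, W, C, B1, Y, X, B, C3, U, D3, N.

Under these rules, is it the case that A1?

Yes

F1  (by R2: D3)
F2  (by R14: C, B1)
L  (by R15: F2, B, J)
G1  (by R22: L, B)
H3  (by R25: F1, B)
M  (by R26: U)
E  (by R30: X)
V  (by R4: M, B1, Y)
Z  (by R9: G1)
F3  (by R18: V, Y)
A  (by R20: E, N)
G  (by R31: F3, A, H3)
D  (by R16: G)
R  (by R12: D)
A1  (by R23: R, Z)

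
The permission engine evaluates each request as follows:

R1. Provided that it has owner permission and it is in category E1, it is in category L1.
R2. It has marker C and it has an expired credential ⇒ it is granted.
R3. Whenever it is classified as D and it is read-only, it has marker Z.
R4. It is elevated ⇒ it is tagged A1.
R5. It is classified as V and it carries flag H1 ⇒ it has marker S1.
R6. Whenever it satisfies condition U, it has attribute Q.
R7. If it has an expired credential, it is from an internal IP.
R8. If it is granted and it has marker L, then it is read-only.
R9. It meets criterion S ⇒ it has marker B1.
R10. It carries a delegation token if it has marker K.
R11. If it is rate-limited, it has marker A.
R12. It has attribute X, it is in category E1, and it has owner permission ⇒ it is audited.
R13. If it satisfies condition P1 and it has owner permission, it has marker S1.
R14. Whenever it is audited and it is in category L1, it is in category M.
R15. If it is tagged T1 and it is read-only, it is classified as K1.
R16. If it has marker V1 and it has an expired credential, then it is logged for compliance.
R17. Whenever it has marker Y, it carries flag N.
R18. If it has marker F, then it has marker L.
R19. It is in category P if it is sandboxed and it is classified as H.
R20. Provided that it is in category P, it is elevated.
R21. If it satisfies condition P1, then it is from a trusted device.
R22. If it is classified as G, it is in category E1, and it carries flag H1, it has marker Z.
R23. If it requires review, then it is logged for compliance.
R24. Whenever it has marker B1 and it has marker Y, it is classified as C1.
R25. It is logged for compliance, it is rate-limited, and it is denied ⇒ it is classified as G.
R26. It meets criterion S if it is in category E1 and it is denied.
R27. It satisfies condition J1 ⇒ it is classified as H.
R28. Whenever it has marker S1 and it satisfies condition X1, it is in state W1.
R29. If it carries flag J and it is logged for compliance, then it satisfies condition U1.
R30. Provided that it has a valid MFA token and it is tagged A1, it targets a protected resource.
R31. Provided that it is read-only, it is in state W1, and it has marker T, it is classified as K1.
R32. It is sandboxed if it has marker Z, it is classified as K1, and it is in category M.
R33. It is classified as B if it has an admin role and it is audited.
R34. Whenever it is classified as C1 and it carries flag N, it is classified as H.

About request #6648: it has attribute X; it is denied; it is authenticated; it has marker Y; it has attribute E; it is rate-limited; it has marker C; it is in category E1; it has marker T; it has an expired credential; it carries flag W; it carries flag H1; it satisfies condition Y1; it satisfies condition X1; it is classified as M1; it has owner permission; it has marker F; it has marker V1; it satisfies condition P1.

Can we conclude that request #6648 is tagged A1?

Yes

By R1 (it has owner permission, it is in category E1): it is in category L1.
By R2 (it has marker C, it has an expired credential): it is granted.
By R12 (it has attribute X, it is in category E1, it has owner permission): it is audited.
By R13 (it satisfies condition P1, it has owner permission): it has marker S1.
By R14 (it is audited, it is in category L1): it is in category M.
By R16 (it has marker V1, it has an expired credential): it is logged for compliance.
By R17 (it has marker Y): it carries flag N.
By R18 (it has marker F): it has marker L.
By R25 (it is logged for compliance, it is rate-limited, it is denied): it is classified as G.
By R26 (it is in category E1, it is denied): it meets criterion S.
By R28 (it has marker S1, it satisfies condition X1): it is in state W1.
By R8 (it is granted, it has marker L): it is read-only.
By R9 (it meets criterion S): it has marker B1.
By R22 (it is classified as G, it is in category E1, it carries flag H1): it has marker Z.
By R24 (it has marker B1, it has marker Y): it is classified as C1.
By R31 (it is read-only, it is in state W1, it has marker T): it is classified as K1.
By R32 (it has marker Z, it is classified as K1, it is in category M): it is sandboxed.
By R34 (it is classified as C1, it carries flag N): it is classified as H.
By R19 (it is sandboxed, it is classified as H): it is in category P.
By R20 (it is in category P): it is elevated.
By R4 (it is elevated): it is tagged A1.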